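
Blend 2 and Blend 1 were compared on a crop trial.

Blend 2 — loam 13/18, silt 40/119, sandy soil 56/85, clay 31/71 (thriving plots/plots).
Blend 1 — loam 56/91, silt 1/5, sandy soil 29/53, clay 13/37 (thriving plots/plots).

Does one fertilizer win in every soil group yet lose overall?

Yes

Loam: Blend 2 13/18 = 72.2%, Blend 1 56/91 = 61.5% → Blend 2
Silt: Blend 2 40/119 = 33.6%, Blend 1 1/5 = 20.0% → Blend 2
Sandy soil: Blend 2 56/85 = 65.9%, Blend 1 29/53 = 54.7% → Blend 2
Clay: Blend 2 31/71 = 43.7%, Blend 1 13/37 = 35.1% → Blend 2
Overall: Blend 2 140/293 = 47.8%, Blend 1 99/186 = 53.2% → Blend 1
Blend 2 wins each soil group but Blend 1 wins overall — the comparison reverses. Blend 2's plots skew toward silt, which has a lower base rate.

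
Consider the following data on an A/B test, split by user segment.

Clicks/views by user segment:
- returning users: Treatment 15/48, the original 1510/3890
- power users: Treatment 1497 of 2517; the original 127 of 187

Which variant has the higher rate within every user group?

the original

Returning users: Treatment 15/48 = 31.2%, the original 1510/3890 = 38.8% → the original
Power users: Treatment 1497/2517 = 59.5%, the original 127/187 = 67.9% → the original
The original has the higher rate in both groups.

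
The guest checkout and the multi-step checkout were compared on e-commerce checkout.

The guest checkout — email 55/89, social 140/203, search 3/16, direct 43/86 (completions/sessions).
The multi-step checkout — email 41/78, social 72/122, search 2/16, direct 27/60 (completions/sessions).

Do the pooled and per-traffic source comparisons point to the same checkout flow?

Yes

Email: the guest checkout 55/89 = 61.8%, the multi-step checkout 41/78 = 52.6% → the guest checkout
Social: the guest checkout 140/203 = 69.0%, the multi-step checkout 72/122 = 59.0% → the guest checkout
Search: the guest checkout 3/16 = 18.8%, the multi-step checkout 2/16 = 12.5% → the guest checkout
Direct: the guest checkout 43/86 = 50.0%, the multi-step checkout 27/60 = 45.0% → the guest checkout
Overall: the guest checkout 241/394 = 61.2%, the multi-step checkout 142/276 = 51.4% → the guest checkout
The guest checkout wins overall and in every traffic group — no reversal.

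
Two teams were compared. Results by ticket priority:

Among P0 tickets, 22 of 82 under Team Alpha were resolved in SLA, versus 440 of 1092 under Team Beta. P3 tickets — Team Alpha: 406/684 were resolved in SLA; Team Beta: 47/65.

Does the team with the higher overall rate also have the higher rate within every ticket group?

No

P0: Team Alpha 22/82 = 26.8%, Team Beta 440/1092 = 40.3% → Team Beta
P3: Team Alpha 406/684 = 59.4%, Team Beta 47/65 = 72.3% → Team Beta
Overall: Team Alpha 428/766 = 55.9%, Team Beta 487/1157 = 42.1% → Team Alpha
Team Beta wins each ticket group but Team Alpha wins overall — the comparison reverses. Team Beta's tickets skew toward P0, which has a lower base rate.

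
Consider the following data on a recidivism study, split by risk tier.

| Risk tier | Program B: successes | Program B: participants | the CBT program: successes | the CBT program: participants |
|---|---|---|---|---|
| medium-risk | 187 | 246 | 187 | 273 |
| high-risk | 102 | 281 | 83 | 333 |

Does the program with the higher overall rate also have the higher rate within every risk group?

Yes

Medium-risk: Program B 187/246 = 76.0%, the CBT program 187/273 = 68.5% → Program B
High-risk: Program B 102/281 = 36.3%, the CBT program 83/333 = 24.9% → Program B
Overall: Program B 289/527 = 54.8%, the CBT program 270/606 = 44.6% → Program B
Program B wins overall and in every risk group — no reversal.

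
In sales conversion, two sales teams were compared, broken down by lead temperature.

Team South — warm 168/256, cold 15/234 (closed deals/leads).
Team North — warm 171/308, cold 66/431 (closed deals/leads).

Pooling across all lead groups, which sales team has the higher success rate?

Warm: Team South 168/256 = 65.6%, Team North 171/308 = 55.5% → Team South
Cold: Team South 15/234 = 6.4%, Team North 66/431 = 15.3% → Team North
Overall: Team South 183/490 = 37.3%, Team North 237/739 = 32.1% → Team South
(Neither sweeps every lead group, but Team South has the higher pooled rate.)

Team South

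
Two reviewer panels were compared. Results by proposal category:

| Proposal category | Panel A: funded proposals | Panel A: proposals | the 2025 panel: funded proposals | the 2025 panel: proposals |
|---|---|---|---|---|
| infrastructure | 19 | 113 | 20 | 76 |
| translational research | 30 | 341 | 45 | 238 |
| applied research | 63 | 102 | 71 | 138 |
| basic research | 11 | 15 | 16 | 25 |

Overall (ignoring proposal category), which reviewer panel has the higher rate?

the 2025 panel

Infrastructure: Panel A 19/113 = 16.8%, the 2025 panel 20/76 = 26.3% → the 2025 panel
Translational research: Panel A 30/341 = 8.8%, the 2025 panel 45/238 = 18.9% → the 2025 panel
Applied research: Panel A 63/102 = 61.8%, the 2025 panel 71/138 = 51.4% → Panel A
Basic research: Panel A 11/15 = 73.3%, the 2025 panel 16/25 = 64.0% → Panel A
Overall: Panel A 123/571 = 21.5%, the 2025 panel 152/477 = 31.9% → the 2025 panel
(Neither sweeps every proposal group, but the 2025 panel has the higher pooled rate.)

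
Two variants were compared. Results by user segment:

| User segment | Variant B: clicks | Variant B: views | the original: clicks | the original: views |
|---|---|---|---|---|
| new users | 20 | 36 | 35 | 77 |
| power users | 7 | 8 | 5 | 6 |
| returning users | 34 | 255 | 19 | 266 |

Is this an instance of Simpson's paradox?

No

New users: Variant B 20/36 = 55.6%, the original 35/77 = 45.5% → Variant B
Power users: Variant B 7/8 = 87.5%, the original 5/6 = 83.3% → Variant B
Returning users: Variant B 34/255 = 13.3%, the original 19/266 = 7.1% → Variant B
Overall: Variant B 61/299 = 20.4%, the original 59/349 = 16.9% → Variant B
Variant B wins overall and in every user group — no reversal.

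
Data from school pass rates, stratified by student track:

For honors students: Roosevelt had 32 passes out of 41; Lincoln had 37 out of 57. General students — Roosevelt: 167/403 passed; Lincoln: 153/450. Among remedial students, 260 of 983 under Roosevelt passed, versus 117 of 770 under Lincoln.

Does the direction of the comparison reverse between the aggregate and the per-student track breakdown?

No

Honors: Roosevelt 32/41 = 78.0%, Lincoln 37/57 = 64.9% → Roosevelt
General: Roosevelt 167/403 = 41.4%, Lincoln 153/450 = 34.0% → Roosevelt
Remedial: Roosevelt 260/983 = 26.4%, Lincoln 117/770 = 15.2% → Roosevelt
Overall: Roosevelt 459/1427 = 32.2%, Lincoln 307/1277 = 24.0% → Roosevelt
Roosevelt wins overall and in every student group — no reversal.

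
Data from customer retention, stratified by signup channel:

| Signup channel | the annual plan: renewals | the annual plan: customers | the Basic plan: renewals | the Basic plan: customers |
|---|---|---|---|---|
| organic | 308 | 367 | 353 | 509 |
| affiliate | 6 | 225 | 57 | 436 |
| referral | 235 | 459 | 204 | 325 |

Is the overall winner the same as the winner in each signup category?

No

Organic: the annual plan 308/367 = 83.9%, the Basic plan 353/509 = 69.4% → the annual plan
Affiliate: the annual plan 6/225 = 2.7%, the Basic plan 57/436 = 13.1% → the Basic plan
Referral: the annual plan 235/459 = 51.2%, the Basic plan 204/325 = 62.8% → the Basic plan
Overall: the annual plan 549/1051 = 52.2%, the Basic plan 614/1270 = 48.3% → the annual plan
Neither sweeps: the annual plan wins 1 of 3 groups, the Basic plan wins 2. The annual plan wins overall but not every group — no Simpson reversal.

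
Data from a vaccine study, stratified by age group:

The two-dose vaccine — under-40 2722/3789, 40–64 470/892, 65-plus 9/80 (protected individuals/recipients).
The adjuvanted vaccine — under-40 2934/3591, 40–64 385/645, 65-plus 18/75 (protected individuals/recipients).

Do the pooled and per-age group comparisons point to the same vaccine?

Under-40: the two-dose vaccine 2722/3789 = 71.8%, the adjuvanted vaccine 2934/3591 = 81.7% → the adjuvanted vaccine
40–64: the two-dose vaccine 470/892 = 52.7%, the adjuvanted vaccine 385/645 = 59.7% → the adjuvanted vaccine
65-plus: the two-dose vaccine 9/80 = 11.2%, the adjuvanted vaccine 18/75 = 24.0% → the adjuvanted vaccine
Overall: the two-dose vaccine 3201/4761 = 67.2%, the adjuvanted vaccine 3337/4311 = 77.4% → the adjuvanted vaccine
The adjuvanted vaccine wins overall and in every age group — no reversal.

Yes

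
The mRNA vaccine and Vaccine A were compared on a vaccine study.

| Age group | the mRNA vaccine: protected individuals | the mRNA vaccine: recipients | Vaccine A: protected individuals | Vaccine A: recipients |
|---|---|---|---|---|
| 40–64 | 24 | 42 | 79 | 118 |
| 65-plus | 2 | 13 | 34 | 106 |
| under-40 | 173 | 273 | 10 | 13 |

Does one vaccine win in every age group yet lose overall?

Yes

40–64: the mRNA vaccine 24/42 = 57.1%, Vaccine A 79/118 = 66.9% → Vaccine A
65-plus: the mRNA vaccine 2/13 = 15.4%, Vaccine A 34/106 = 32.1% → Vaccine A
Under-40: the mRNA vaccine 173/273 = 63.4%, Vaccine A 10/13 = 76.9% → Vaccine A
Overall: the mRNA vaccine 199/328 = 60.7%, Vaccine A 123/237 = 51.9% → the mRNA vaccine
Vaccine A wins each age group but the mRNA vaccine wins overall — the comparison reverses. Vaccine A's recipients skew toward 65-plus, which has a lower base rate.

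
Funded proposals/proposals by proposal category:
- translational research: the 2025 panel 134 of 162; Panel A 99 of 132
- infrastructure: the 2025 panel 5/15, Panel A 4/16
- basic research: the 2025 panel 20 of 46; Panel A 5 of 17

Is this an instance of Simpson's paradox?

No

Translational research: the 2025 panel 134/162 = 82.7%, Panel A 99/132 = 75.0% → the 2025 panel
Infrastructure: the 2025 panel 5/15 = 33.3%, Panel A 4/16 = 25.0% → the 2025 panel
Basic research: the 2025 panel 20/46 = 43.5%, Panel A 5/17 = 29.4% → the 2025 panel
Overall: the 2025 panel 159/223 = 71.3%, Panel A 108/165 = 65.5% → the 2025 panel
The 2025 panel wins overall and in every proposal group — no reversal.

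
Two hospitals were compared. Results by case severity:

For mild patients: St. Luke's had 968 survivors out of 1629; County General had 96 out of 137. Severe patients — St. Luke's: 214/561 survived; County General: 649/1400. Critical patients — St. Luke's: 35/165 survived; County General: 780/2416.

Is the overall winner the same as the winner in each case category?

No

Mild: St. Luke's 968/1629 = 59.4%, County General 96/137 = 70.1% → County General
Severe: St. Luke's 214/561 = 38.1%, County General 649/1400 = 46.4% → County General
Critical: St. Luke's 35/165 = 21.2%, County General 780/2416 = 32.3% → County General
Overall: St. Luke's 1217/2355 = 51.7%, County General 1525/3953 = 38.6% → St. Luke's
County General wins each case group but St. Luke's wins overall — the comparison reverses. County General's patients skew toward critical, which has a lower base rate.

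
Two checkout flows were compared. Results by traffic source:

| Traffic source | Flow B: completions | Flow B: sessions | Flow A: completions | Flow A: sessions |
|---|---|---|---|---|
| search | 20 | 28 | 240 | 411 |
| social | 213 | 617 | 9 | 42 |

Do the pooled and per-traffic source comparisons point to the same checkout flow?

No

Search: Flow B 20/28 = 71.4%, Flow A 240/411 = 58.4% → Flow B
Social: Flow B 213/617 = 34.5%, Flow A 9/42 = 21.4% → Flow B
Overall: Flow B 233/645 = 36.1%, Flow A 249/453 = 55.0% → Flow A
Flow B wins each traffic group but Flow A wins overall — the comparison reverses. Flow B's sessions skew toward social, which has a lower base rate.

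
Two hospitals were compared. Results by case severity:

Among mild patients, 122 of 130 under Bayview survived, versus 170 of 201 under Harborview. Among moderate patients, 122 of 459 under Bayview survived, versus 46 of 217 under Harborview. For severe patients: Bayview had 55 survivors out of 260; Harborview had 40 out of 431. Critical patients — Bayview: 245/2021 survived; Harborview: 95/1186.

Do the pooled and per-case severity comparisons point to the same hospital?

Mild: Bayview 122/130 = 93.8%, Harborview 170/201 = 84.6% → Bayview
Moderate: Bayview 122/459 = 26.6%, Harborview 46/217 = 21.2% → Bayview
Severe: Bayview 55/260 = 21.2%, Harborview 40/431 = 9.3% → Bayview
Critical: Bayview 245/2021 = 12.1%, Harborview 95/1186 = 8.0% → Bayview
Overall: Bayview 544/2870 = 19.0%, Harborview 351/2035 = 17.2% → Bayview
Bayview wins overall and in every case group — no reversal.

Yes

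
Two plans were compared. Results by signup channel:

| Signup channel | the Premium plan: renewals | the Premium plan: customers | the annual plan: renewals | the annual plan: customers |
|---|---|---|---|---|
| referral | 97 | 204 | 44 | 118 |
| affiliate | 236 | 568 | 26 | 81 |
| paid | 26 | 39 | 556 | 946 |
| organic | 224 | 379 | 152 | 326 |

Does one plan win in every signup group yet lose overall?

Yes

Referral: the Premium plan 97/204 = 47.5%, the annual plan 44/118 = 37.3% → the Premium plan
Affiliate: the Premium plan 236/568 = 41.5%, the annual plan 26/81 = 32.1% → the Premium plan
Paid: the Premium plan 26/39 = 66.7%, the annual plan 556/946 = 58.8% → the Premium plan
Organic: the Premium plan 224/379 = 59.1%, the annual plan 152/326 = 46.6% → the Premium plan
Overall: the Premium plan 583/1190 = 49.0%, the annual plan 778/1471 = 52.9% → the annual plan
The Premium plan wins each signup group but the annual plan wins overall — the comparison reverses. The Premium plan's customers skew toward affiliate, which has a lower base rate.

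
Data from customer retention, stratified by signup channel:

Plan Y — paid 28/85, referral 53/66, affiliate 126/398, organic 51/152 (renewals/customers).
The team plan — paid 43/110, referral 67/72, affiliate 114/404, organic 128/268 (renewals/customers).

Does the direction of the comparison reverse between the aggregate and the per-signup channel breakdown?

No

Paid: Plan Y 28/85 = 32.9%, the team plan 43/110 = 39.1% → the team plan
Referral: Plan Y 53/66 = 80.3%, the team plan 67/72 = 93.1% → the team plan
Affiliate: Plan Y 126/398 = 31.7%, the team plan 114/404 = 28.2% → Plan Y
Organic: Plan Y 51/152 = 33.6%, the team plan 128/268 = 47.8% → the team plan
Overall: Plan Y 258/701 = 36.8%, the team plan 352/854 = 41.2% → the team plan
Neither sweeps: Plan Y wins 1 of 4 groups, the team plan wins 3. The team plan wins overall but not every group — no Simpson reversal.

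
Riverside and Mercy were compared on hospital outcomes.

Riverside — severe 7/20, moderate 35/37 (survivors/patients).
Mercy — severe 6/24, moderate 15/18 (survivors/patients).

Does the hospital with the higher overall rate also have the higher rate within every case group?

Severe: Riverside 7/20 = 35.0%, Mercy 6/24 = 25.0% → Riverside
Moderate: Riverside 35/37 = 94.6%, Mercy 15/18 = 83.3% → Riverside
Overall: Riverside 42/57 = 73.7%, Mercy 21/42 = 50.0% → Riverside
Riverside wins overall and in every case group — no reversal.

Yes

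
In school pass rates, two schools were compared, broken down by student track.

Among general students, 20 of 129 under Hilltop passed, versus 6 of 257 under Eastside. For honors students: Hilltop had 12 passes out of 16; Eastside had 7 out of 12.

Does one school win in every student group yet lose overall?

General: Hilltop 20/129 = 15.5%, Eastside 6/257 = 2.3% → Hilltop
Honors: Hilltop 12/16 = 75.0%, Eastside 7/12 = 58.3% → Hilltop
Overall: Hilltop 32/145 = 22.1%, Eastside 13/269 = 4.8% → Hilltop
Hilltop wins overall and in every student group — no reversal.

No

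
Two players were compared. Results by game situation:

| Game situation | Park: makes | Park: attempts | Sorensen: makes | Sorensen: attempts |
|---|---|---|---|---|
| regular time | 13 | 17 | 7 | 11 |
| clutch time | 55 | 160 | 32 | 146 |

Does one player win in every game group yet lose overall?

Regular time: Park 13/17 = 76.5%, Sorensen 7/11 = 63.6% → Park
Clutch time: Park 55/160 = 34.4%, Sorensen 32/146 = 21.9% → Park
Overall: Park 68/177 = 38.4%, Sorensen 39/157 = 24.8% → Park
Park wins overall and in every game group — no reversal.

No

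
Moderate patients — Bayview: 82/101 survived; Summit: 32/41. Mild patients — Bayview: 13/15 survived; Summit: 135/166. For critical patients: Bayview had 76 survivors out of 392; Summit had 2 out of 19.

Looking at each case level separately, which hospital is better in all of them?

Moderate: Bayview 82/101 = 81.2%, Summit 32/41 = 78.0% → Bayview
Mild: Bayview 13/15 = 86.7%, Summit 135/166 = 81.3% → Bayview
Critical: Bayview 76/392 = 19.4%, Summit 2/19 = 10.5% → Bayview
Bayview has the higher rate in all 3 groups.

Bayview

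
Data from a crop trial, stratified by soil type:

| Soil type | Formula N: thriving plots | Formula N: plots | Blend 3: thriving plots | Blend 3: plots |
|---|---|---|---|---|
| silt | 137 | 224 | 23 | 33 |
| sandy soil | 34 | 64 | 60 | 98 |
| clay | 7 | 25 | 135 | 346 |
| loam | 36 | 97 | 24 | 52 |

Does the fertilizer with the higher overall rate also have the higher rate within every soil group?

No

Silt: Formula N 137/224 = 61.2%, Blend 3 23/33 = 69.7% → Blend 3
Sandy soil: Formula N 34/64 = 53.1%, Blend 3 60/98 = 61.2% → Blend 3
Clay: Formula N 7/25 = 28.0%, Blend 3 135/346 = 39.0% → Blend 3
Loam: Formula N 36/97 = 37.1%, Blend 3 24/52 = 46.2% → Blend 3
Overall: Formula N 214/410 = 52.2%, Blend 3 242/529 = 45.7% → Formula N
Blend 3 wins each soil group but Formula N wins overall — the comparison reverses. Blend 3's plots skew toward clay, which has a lower base rate.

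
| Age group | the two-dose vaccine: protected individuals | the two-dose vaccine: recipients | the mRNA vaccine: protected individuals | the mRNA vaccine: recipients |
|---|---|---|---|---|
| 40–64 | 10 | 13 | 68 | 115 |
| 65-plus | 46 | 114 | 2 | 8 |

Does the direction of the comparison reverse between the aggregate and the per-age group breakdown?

Yes

40–64: the two-dose vaccine 10/13 = 76.9%, the mRNA vaccine 68/115 = 59.1% → the two-dose vaccine
65-plus: the two-dose vaccine 46/114 = 40.4%, the mRNA vaccine 2/8 = 25.0% → the two-dose vaccine
Overall: the two-dose vaccine 56/127 = 44.1%, the mRNA vaccine 70/123 = 56.9% → the mRNA vaccine
The two-dose vaccine wins each age group but the mRNA vaccine wins overall — the comparison reverses. The two-dose vaccine's recipients skew toward 65-plus, which has a lower base rate.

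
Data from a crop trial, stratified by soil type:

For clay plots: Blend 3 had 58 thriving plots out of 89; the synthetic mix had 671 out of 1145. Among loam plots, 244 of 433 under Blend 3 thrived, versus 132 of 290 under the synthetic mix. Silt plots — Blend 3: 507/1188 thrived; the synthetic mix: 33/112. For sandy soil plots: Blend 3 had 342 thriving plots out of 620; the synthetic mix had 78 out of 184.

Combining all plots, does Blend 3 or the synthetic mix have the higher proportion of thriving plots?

Clay: Blend 3 58/89 = 65.2%, the synthetic mix 671/1145 = 58.6% → Blend 3
Loam: Blend 3 244/433 = 56.4%, the synthetic mix 132/290 = 45.5% → Blend 3
Silt: Blend 3 507/1188 = 42.7%, the synthetic mix 33/112 = 29.5% → Blend 3
Sandy soil: Blend 3 342/620 = 55.2%, the synthetic mix 78/184 = 42.4% → Blend 3
Overall: Blend 3 1151/2330 = 49.4%, the synthetic mix 914/1731 = 52.8% → the synthetic mix
(Blend 3 wins every soil group but the synthetic mix wins overall — Blend 3's plots skew toward the low-rate silt group.)

the synthetic mix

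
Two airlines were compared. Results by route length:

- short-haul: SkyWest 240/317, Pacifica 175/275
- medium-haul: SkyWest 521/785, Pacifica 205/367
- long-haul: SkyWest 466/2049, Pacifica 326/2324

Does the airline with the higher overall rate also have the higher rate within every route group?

Short-haul: SkyWest 240/317 = 75.7%, Pacifica 175/275 = 63.6% → SkyWest
Medium-haul: SkyWest 521/785 = 66.4%, Pacifica 205/367 = 55.9% → SkyWest
Long-haul: SkyWest 466/2049 = 22.7%, Pacifica 326/2324 = 14.0% → SkyWest
Overall: SkyWest 1227/3151 = 38.9%, Pacifica 706/2966 = 23.8% → SkyWest
SkyWest wins overall and in every route group — no reversal.

Yes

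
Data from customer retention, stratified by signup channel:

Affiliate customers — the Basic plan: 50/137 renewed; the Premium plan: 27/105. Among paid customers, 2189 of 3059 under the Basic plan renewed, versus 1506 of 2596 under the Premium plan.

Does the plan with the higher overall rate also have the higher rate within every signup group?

Affiliate: the Basic plan 50/137 = 36.5%, the Premium plan 27/105 = 25.7% → the Basic plan
Paid: the Basic plan 2189/3059 = 71.6%, the Premium plan 1506/2596 = 58.0% → the Basic plan
Overall: the Basic plan 2239/3196 = 70.1%, the Premium plan 1533/2701 = 56.8% → the Basic plan
The Basic plan wins overall and in every signup group — no reversal.

Yes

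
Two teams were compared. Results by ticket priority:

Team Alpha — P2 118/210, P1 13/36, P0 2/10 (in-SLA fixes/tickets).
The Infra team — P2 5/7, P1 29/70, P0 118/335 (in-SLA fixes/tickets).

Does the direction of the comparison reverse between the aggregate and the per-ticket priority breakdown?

Yes

P2: Team Alpha 118/210 = 56.2%, the Infra team 5/7 = 71.4% → the Infra team
P1: Team Alpha 13/36 = 36.1%, the Infra team 29/70 = 41.4% → the Infra team
P0: Team Alpha 2/10 = 20.0%, the Infra team 118/335 = 35.2% → the Infra team
Overall: Team Alpha 133/256 = 52.0%, the Infra team 152/412 = 36.9% → Team Alpha
The Infra team wins each ticket group but Team Alpha wins overall — the comparison reverses. The Infra team's tickets skew toward P0, which has a lower base rate.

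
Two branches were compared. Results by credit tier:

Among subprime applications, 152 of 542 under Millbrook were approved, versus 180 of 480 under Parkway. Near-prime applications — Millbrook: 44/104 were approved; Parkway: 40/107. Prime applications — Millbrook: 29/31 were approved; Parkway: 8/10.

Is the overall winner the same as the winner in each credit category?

Subprime: Millbrook 152/542 = 28.0%, Parkway 180/480 = 37.5% → Parkway
Near-prime: Millbrook 44/104 = 42.3%, Parkway 40/107 = 37.4% → Millbrook
Prime: Millbrook 29/31 = 93.5%, Parkway 8/10 = 80.0% → Millbrook
Overall: Millbrook 225/677 = 33.2%, Parkway 228/597 = 38.2% → Parkway
Neither sweeps: Millbrook wins 2 of 3 groups, Parkway wins 1. Parkway wins overall but not every group — no Simpson reversal.

No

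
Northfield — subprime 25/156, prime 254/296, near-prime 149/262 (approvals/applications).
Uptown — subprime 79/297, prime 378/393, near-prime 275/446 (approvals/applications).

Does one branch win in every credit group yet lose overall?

Subprime: Northfield 25/156 = 16.0%, Uptown 79/297 = 26.6% → Uptown
Prime: Northfield 254/296 = 85.8%, Uptown 378/393 = 96.2% → Uptown
Near-prime: Northfield 149/262 = 56.9%, Uptown 275/446 = 61.7% → Uptown
Overall: Northfield 428/714 = 59.9%, Uptown 732/1136 = 64.4% → Uptown
Uptown wins overall and in every credit group — no reversal.

No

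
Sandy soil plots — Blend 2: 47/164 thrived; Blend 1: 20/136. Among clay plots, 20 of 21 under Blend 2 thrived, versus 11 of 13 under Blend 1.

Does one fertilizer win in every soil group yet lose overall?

No

Sandy soil: Blend 2 47/164 = 28.7%, Blend 1 20/136 = 14.7% → Blend 2
Clay: Blend 2 20/21 = 95.2%, Blend 1 11/13 = 84.6% → Blend 2
Overall: Blend 2 67/185 = 36.2%, Blend 1 31/149 = 20.8% → Blend 2
Blend 2 wins overall and in every soil group — no reversal.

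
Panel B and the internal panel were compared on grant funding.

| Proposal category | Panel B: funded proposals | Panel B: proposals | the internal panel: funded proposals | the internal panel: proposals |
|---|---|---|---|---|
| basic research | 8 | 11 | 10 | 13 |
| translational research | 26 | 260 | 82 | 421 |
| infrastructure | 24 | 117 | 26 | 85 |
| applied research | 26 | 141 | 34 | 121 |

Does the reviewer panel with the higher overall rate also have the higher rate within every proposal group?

Basic research: Panel B 8/11 = 72.7%, the internal panel 10/13 = 76.9% → the internal panel
Translational research: Panel B 26/260 = 10.0%, the internal panel 82/421 = 19.5% → the internal panel
Infrastructure: Panel B 24/117 = 20.5%, the internal panel 26/85 = 30.6% → the internal panel
Applied research: Panel B 26/141 = 18.4%, the internal panel 34/121 = 28.1% → the internal panel
Overall: Panel B 84/529 = 15.9%, the internal panel 152/640 = 23.8% → the internal panel
The internal panel wins overall and in every proposal group — no reversal.

Yes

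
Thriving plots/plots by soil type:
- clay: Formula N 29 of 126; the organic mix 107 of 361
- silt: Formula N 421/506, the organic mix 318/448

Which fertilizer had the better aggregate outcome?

Formula N

Clay: Formula N 29/126 = 23.0%, the organic mix 107/361 = 29.6% → the organic mix
Silt: Formula N 421/506 = 83.2%, the organic mix 318/448 = 71.0% → Formula N
Overall: Formula N 450/632 = 71.2%, the organic mix 425/809 = 52.5% → Formula N
(Neither sweeps every soil group, but Formula N has the higher pooled rate.)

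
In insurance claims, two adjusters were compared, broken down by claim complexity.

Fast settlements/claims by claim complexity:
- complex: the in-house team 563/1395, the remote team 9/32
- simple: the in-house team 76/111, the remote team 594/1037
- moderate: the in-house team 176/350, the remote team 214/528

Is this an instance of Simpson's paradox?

Complex: the in-house team 563/1395 = 40.4%, the remote team 9/32 = 28.1% → the in-house team
Simple: the in-house team 76/111 = 68.5%, the remote team 594/1037 = 57.3% → the in-house team
Moderate: the in-house team 176/350 = 50.3%, the remote team 214/528 = 40.5% → the in-house team
Overall: the in-house team 815/1856 = 43.9%, the remote team 817/1597 = 51.2% → the remote team
The in-house team wins each claim group but the remote team wins overall — the comparison reverses. The in-house team's claims skew toward complex, which has a lower base rate.

Yes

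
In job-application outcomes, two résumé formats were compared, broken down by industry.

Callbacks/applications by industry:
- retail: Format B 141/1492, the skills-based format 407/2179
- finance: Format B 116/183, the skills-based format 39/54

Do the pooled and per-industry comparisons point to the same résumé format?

Yes

Retail: Format B 141/1492 = 9.5%, the skills-based format 407/2179 = 18.7% → the skills-based format
Finance: Format B 116/183 = 63.4%, the skills-based format 39/54 = 72.2% → the skills-based format
Overall: Format B 257/1675 = 15.3%, the skills-based format 446/2233 = 20.0% → the skills-based format
The skills-based format wins overall and in every industry group — no reversal.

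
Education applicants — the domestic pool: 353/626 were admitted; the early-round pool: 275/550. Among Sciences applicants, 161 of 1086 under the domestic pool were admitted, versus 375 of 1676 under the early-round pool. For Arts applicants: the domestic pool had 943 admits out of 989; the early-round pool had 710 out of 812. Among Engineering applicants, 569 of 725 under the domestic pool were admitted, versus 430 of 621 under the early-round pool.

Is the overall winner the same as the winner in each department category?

Education: the domestic pool 353/626 = 56.4%, the early-round pool 275/550 = 50.0% → the domestic pool
Sciences: the domestic pool 161/1086 = 14.8%, the early-round pool 375/1676 = 22.4% → the early-round pool
Arts: the domestic pool 943/989 = 95.3%, the early-round pool 710/812 = 87.4% → the domestic pool
Engineering: the domestic pool 569/725 = 78.5%, the early-round pool 430/621 = 69.2% → the domestic pool
Overall: the domestic pool 2026/3426 = 59.1%, the early-round pool 1790/3659 = 48.9% → the domestic pool
Neither sweeps: the domestic pool wins 3 of 4 groups, the early-round pool wins 1. The domestic pool wins overall but not every group — no Simpson reversal.

No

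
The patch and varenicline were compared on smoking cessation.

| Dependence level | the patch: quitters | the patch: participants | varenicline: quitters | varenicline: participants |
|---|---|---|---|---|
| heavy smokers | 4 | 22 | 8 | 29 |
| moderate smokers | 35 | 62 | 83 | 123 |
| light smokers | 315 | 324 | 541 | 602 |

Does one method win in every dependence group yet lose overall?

Heavy smokers: the patch 4/22 = 18.2%, varenicline 8/29 = 27.6% → varenicline
Moderate smokers: the patch 35/62 = 56.5%, varenicline 83/123 = 67.5% → varenicline
Light smokers: the patch 315/324 = 97.2%, varenicline 541/602 = 89.9% → the patch
Overall: the patch 354/408 = 86.8%, varenicline 632/754 = 83.8% → the patch
Neither sweeps: the patch wins 1 of 3 groups, varenicline wins 2. The patch wins overall but not every group — no Simpson reversal.

No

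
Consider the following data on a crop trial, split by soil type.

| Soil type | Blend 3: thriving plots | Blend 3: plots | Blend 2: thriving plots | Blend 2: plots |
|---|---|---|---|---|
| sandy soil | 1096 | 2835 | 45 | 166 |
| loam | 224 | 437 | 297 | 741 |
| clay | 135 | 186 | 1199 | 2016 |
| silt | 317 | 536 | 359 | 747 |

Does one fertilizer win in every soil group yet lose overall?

Yes

Sandy soil: Blend 3 1096/2835 = 38.7%, Blend 2 45/166 = 27.1% → Blend 3
Loam: Blend 3 224/437 = 51.3%, Blend 2 297/741 = 40.1% → Blend 3
Clay: Blend 3 135/186 = 72.6%, Blend 2 1199/2016 = 59.5% → Blend 3
Silt: Blend 3 317/536 = 59.1%, Blend 2 359/747 = 48.1% → Blend 3
Overall: Blend 3 1772/3994 = 44.4%, Blend 2 1900/3670 = 51.8% → Blend 2
Blend 3 wins each soil group but Blend 2 wins overall — the comparison reverses. Blend 3's plots skew toward sandy soil, which has a lower base rate.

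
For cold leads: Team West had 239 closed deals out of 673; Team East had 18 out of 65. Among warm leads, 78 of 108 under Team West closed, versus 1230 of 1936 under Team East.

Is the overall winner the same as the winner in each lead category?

Cold: Team West 239/673 = 35.5%, Team East 18/65 = 27.7% → Team West
Warm: Team West 78/108 = 72.2%, Team East 1230/1936 = 63.5% → Team West
Overall: Team West 317/781 = 40.6%, Team East 1248/2001 = 62.4% → Team East
Team West wins each lead group but Team East wins overall — the comparison reverses. Team West's leads skew toward cold, which has a lower base rate.

No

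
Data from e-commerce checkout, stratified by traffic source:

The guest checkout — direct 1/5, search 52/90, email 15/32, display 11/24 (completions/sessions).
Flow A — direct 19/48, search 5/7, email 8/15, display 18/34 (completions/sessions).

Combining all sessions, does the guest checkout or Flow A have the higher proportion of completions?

the guest checkout

Direct: the guest checkout 1/5 = 20.0%, Flow A 19/48 = 39.6% → Flow A
Search: the guest checkout 52/90 = 57.8%, Flow A 5/7 = 71.4% → Flow A
Email: the guest checkout 15/32 = 46.9%, Flow A 8/15 = 53.3% → Flow A
Display: the guest checkout 11/24 = 45.8%, Flow A 18/34 = 52.9% → Flow A
Overall: the guest checkout 79/151 = 52.3%, Flow A 50/104 = 48.1% → the guest checkout
(Flow A wins every traffic group but the guest checkout wins overall — Flow A's sessions skew toward the low-rate direct group.)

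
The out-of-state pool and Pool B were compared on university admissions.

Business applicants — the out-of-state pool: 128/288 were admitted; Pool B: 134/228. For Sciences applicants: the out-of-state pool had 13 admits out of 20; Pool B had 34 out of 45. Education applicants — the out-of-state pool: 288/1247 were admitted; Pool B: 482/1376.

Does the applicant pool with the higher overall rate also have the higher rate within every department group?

Yes

Business: the out-of-state pool 128/288 = 44.4%, Pool B 134/228 = 58.8% → Pool B
Sciences: the out-of-state pool 13/20 = 65.0%, Pool B 34/45 = 75.6% → Pool B
Education: the out-of-state pool 288/1247 = 23.1%, Pool B 482/1376 = 35.0% → Pool B
Overall: the out-of-state pool 429/1555 = 27.6%, Pool B 650/1649 = 39.4% → Pool B
Pool B wins overall and in every department group — no reversal.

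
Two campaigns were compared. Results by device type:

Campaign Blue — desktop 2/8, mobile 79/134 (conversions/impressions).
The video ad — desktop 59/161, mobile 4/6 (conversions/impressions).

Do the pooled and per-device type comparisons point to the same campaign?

No

Desktop: Campaign Blue 2/8 = 25.0%, the video ad 59/161 = 36.6% → the video ad
Mobile: Campaign Blue 79/134 = 59.0%, the video ad 4/6 = 66.7% → the video ad
Overall: Campaign Blue 81/142 = 57.0%, the video ad 63/167 = 37.7% → Campaign Blue
The video ad wins each device group but Campaign Blue wins overall — the comparison reverses. The video ad's impressions skew toward desktop, which has a lower base rate.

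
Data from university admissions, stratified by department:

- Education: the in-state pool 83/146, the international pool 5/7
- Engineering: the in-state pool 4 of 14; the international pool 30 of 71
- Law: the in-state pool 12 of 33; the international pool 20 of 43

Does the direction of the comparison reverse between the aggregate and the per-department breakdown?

Yes

Education: the in-state pool 83/146 = 56.8%, the international pool 5/7 = 71.4% → the international pool
Engineering: the in-state pool 4/14 = 28.6%, the international pool 30/71 = 42.3% → the international pool
Law: the in-state pool 12/33 = 36.4%, the international pool 20/43 = 46.5% → the international pool
Overall: the in-state pool 99/193 = 51.3%, the international pool 55/121 = 45.5% → the in-state pool
The international pool wins each department group but the in-state pool wins overall — the comparison reverses. The international pool's applicants skew toward Engineering, which has a lower base rate.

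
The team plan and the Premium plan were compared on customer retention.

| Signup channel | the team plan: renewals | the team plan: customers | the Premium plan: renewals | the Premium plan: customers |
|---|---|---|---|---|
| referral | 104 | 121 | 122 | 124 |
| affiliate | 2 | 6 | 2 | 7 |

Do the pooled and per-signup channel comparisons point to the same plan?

No

Referral: the team plan 104/121 = 86.0%, the Premium plan 122/124 = 98.4% → the Premium plan
Affiliate: the team plan 2/6 = 33.3%, the Premium plan 2/7 = 28.6% → the team plan
Overall: the team plan 106/127 = 83.5%, the Premium plan 124/131 = 94.7% → the Premium plan
Neither sweeps: the team plan wins 1 of 2 groups, the Premium plan wins 1. The Premium plan wins overall but not every group — no Simpson reversal.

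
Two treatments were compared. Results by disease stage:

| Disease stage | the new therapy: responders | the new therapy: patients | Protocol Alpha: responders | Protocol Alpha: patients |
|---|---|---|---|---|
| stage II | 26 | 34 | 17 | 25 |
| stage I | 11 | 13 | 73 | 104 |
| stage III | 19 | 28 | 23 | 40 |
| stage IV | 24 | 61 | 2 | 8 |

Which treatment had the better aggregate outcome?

Stage II: the new therapy 26/34 = 76.5%, Protocol Alpha 17/25 = 68.0% → the new therapy
Stage I: the new therapy 11/13 = 84.6%, Protocol Alpha 73/104 = 70.2% → the new therapy
Stage III: the new therapy 19/28 = 67.9%, Protocol Alpha 23/40 = 57.5% → the new therapy
Stage IV: the new therapy 24/61 = 39.3%, Protocol Alpha 2/8 = 25.0% → the new therapy
Overall: the new therapy 80/136 = 58.8%, Protocol Alpha 115/177 = 65.0% → Protocol Alpha
(The new therapy wins every disease group but Protocol Alpha wins overall — the new therapy's patients skew toward the low-rate stage IV group.)

Protocol Alpha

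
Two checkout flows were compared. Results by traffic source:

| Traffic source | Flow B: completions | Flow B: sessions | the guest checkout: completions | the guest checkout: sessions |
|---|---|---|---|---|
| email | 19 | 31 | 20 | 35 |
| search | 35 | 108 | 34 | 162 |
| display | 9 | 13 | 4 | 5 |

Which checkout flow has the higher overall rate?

Flow B

Email: Flow B 19/31 = 61.3%, the guest checkout 20/35 = 57.1% → Flow B
Search: Flow B 35/108 = 32.4%, the guest checkout 34/162 = 21.0% → Flow B
Display: Flow B 9/13 = 69.2%, the guest checkout 4/5 = 80.0% → the guest checkout
Overall: Flow B 63/152 = 41.4%, the guest checkout 58/202 = 28.7% → Flow B
(Neither sweeps every traffic group, but Flow B has the higher pooled rate.)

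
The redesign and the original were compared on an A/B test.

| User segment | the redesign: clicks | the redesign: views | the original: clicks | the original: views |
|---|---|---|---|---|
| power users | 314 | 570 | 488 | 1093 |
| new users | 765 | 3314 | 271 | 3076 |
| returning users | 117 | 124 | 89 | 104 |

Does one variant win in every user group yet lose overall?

No

Power users: the redesign 314/570 = 55.1%, the original 488/1093 = 44.6% → the redesign
New users: the redesign 765/3314 = 23.1%, the original 271/3076 = 8.8% → the redesign
Returning users: the redesign 117/124 = 94.4%, the original 89/104 = 85.6% → the redesign
Overall: the redesign 1196/4008 = 29.8%, the original 848/4273 = 19.8% → the redesign
The redesign wins overall and in every user group — no reversal.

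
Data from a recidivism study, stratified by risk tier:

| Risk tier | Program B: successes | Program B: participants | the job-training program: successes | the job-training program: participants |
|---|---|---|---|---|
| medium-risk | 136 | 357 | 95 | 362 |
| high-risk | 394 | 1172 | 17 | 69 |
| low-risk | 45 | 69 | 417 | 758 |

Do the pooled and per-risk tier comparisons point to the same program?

Medium-risk: Program B 136/357 = 38.1%, the job-training program 95/362 = 26.2% → Program B
High-risk: Program B 394/1172 = 33.6%, the job-training program 17/69 = 24.6% → Program B
Low-risk: Program B 45/69 = 65.2%, the job-training program 417/758 = 55.0% → Program B
Overall: Program B 575/1598 = 36.0%, the job-training program 529/1189 = 44.5% → the job-training program
Program B wins each risk group but the job-training program wins overall — the comparison reverses. Program B's participants skew toward high-risk, which has a lower base rate.

No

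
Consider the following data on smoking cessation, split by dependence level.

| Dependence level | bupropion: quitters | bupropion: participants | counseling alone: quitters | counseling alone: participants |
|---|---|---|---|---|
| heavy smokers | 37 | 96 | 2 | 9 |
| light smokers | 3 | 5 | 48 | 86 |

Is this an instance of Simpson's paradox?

Yes

Heavy smokers: bupropion 37/96 = 38.5%, counseling alone 2/9 = 22.2% → bupropion
Light smokers: bupropion 3/5 = 60.0%, counseling alone 48/86 = 55.8% → bupropion
Overall: bupropion 40/101 = 39.6%, counseling alone 50/95 = 52.6% → counseling alone
Bupropion wins each dependence group but counseling alone wins overall — the comparison reverses. Bupropion's participants skew toward heavy smokers, which has a lower base rate.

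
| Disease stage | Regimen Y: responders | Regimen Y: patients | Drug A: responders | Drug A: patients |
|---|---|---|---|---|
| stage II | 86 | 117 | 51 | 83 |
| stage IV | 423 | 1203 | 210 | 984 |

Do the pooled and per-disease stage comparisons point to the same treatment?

Stage II: Regimen Y 86/117 = 73.5%, Drug A 51/83 = 61.4% → Regimen Y
Stage IV: Regimen Y 423/1203 = 35.2%, Drug A 210/984 = 21.3% → Regimen Y
Overall: Regimen Y 509/1320 = 38.6%, Drug A 261/1067 = 24.5% → Regimen Y
Regimen Y wins overall and in every disease group — no reversal.

Yes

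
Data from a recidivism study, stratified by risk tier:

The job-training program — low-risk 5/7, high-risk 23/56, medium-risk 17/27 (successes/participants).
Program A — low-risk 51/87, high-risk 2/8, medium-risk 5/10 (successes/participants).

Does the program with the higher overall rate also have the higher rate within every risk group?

Low-risk: the job-training program 5/7 = 71.4%, Program A 51/87 = 58.6% → the job-training program
High-risk: the job-training program 23/56 = 41.1%, Program A 2/8 = 25.0% → the job-training program
Medium-risk: the job-training program 17/27 = 63.0%, Program A 5/10 = 50.0% → the job-training program
Overall: the job-training program 45/90 = 50.0%, Program A 58/105 = 55.2% → Program A
The job-training program wins each risk group but Program A wins overall — the comparison reverses. The job-training program's participants skew toward high-risk, which has a lower base rate.

No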